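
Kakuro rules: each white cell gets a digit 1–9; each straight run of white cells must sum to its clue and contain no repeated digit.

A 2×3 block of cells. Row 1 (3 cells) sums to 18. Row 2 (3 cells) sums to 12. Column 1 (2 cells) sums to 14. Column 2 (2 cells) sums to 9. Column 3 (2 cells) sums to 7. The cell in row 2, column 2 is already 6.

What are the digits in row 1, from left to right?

(1,2) = 9 − 6 = 3 completes the 9 down.
Given what's placed, (1,3) must be 6 to fit the 18 across and 7 down.
(2,1) = 5: the only remaining digit allowed by both the 12 across and the 14 down.
(2,3) = 12 − 11 = 1 completes the 12 across.
(1,1) = 18 − 9 = 9 completes the 18 across.

9, 3, 6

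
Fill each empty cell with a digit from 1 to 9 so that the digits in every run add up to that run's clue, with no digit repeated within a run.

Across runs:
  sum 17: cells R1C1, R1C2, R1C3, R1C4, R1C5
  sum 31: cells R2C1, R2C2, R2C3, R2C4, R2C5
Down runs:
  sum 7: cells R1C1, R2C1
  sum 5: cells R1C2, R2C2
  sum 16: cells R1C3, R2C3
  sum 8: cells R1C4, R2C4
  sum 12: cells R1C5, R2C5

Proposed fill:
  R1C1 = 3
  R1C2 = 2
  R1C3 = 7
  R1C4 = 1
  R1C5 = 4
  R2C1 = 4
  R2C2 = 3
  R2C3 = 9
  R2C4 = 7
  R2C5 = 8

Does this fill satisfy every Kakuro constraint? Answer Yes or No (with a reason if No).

Across: 3+2+7+1+4=17; 4+3+9+7+8=31. Down: 3+4=7; 2+3=5; 7+9=16; 1+7=8; 4+8=12. No digit repeats within any run.

Yes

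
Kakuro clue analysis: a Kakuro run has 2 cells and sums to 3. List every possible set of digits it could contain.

2 distinct digits from 1–9 sum between 3 and 17.
Only one set works: {1,2}.

{1,2}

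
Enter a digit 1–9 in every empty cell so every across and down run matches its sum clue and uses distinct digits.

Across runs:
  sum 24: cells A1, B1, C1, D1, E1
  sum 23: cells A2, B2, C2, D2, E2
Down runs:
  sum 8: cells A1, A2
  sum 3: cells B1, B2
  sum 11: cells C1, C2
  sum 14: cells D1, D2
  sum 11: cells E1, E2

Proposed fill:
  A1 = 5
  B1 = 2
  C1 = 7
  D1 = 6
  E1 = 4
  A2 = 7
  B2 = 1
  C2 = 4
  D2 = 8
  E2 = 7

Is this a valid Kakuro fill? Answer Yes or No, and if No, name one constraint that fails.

No — the down run A1–A2 sums to 12, not 8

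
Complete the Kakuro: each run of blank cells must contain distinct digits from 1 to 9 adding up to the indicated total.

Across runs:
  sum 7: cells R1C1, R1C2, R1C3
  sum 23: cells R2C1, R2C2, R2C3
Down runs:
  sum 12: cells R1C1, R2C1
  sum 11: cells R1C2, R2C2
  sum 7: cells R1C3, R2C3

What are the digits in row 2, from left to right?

7 in 3 cells must be {1,2,4}; 23 in 3 cells must be {6,8,9}.
The 7 across and the 12 down share only 4, so R1C1 = 4.
Given what's placed, R1C2 must be 2 to fit the 7 across and 11 down.
R1C3 = 7 − 6 = 1 completes the 7 across.
R2C1 = 12 − 4 = 8 completes the 12 down.
R2C2 = 11 − 2 = 9 completes the 11 down.
R2C3 = 23 − 17 = 6 completes the 23 across.

8, 9, 6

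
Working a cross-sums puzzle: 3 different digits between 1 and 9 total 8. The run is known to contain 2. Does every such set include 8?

The only way to make 8 from 3 distinct digits under that restriction is {1,2,5}, which does not contain 8.

No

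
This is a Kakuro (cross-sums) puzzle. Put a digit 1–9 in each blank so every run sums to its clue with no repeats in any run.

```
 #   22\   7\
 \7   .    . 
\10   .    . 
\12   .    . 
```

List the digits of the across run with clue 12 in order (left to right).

7 in 3 cells must be {1,2,4}.
The 12 across and the 7 down share only 4, so R3C2 = 4.
R3C1 = 12 − 4 = 8 completes the 12 across.
Given what's placed, R1C1 must be 5 to fit the 7 across and 22 down.
R1C2 = 7 − 5 = 2 completes the 7 across.
R2C1 = 22 − 13 = 9 completes the 22 down.
R2C2 = 10 − 9 = 1 completes the 10 across.

8, 4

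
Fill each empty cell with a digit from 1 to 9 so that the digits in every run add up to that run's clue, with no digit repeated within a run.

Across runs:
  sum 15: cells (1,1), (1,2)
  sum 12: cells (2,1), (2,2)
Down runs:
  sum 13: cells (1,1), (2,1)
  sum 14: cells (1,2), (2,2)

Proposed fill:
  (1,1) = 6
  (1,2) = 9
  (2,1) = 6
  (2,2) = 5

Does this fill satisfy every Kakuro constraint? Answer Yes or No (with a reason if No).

No — the across run (2,1)–(2,2) sums to 11, not 12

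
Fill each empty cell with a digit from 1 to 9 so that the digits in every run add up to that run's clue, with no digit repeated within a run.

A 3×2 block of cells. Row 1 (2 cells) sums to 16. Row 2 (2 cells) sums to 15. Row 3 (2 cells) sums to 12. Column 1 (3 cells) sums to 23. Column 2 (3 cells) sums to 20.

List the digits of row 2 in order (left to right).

6, 9

16 in 2 cells must be {7,9}; 23 in 3 cells must be {6,8,9}.
The 16 across and the 23 down share only 9, so (1,1) = 9.
(1,2) = 16 − 9 = 7 completes the 16 across.
Given what's placed, (3,1) must be 8 to fit the 12 across and 23 down.
(3,2) = 12 − 8 = 4 completes the 12 across.
(2,1) = 23 − 17 = 6 completes the 23 down.
(2,2) = 15 − 6 = 9 completes the 15 across.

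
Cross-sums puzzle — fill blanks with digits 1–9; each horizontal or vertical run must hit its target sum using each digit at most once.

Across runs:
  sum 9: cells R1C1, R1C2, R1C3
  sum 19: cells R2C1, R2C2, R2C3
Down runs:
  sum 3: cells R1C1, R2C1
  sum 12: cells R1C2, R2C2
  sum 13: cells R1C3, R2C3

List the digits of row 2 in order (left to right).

2 9 8

3 in 2 cells must be {1,2}.
The 19 across and the 3 down share only 2, so R2C1 = 2.
R1C1 = 3 − 2 = 1 completes the 3 down.
Nothing is forced directly, so branch on R1C2, whose candidates are 3 or 5. If R1C2 = 5: then R1C3 would have to be in {3} for the 9 across but in {4,5,6,7,8,9} for the 13 down — contradiction. So R1C2 = 3.
R1C3 = 9 − 4 = 5 completes the 9 across.
R2C2 = 12 − 3 = 9 completes the 12 down.
R2C3 = 19 − 11 = 8 completes the 19 across.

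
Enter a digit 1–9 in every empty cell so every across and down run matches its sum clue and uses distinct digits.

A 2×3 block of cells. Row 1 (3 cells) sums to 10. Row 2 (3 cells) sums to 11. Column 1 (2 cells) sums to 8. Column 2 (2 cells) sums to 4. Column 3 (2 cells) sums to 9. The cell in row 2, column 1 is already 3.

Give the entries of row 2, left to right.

4 in 2 cells must be {1,3}.
(1,1) = 8 − 3 = 5 completes the 8 down.
Given what's placed, (2,2) must be 1 to fit the 11 across and 4 down.
(2,3) = 11 − 4 = 7 completes the 11 across.
(1,2) = 4 − 1 = 3 completes the 4 down.
(1,3) = 10 − 8 = 2 completes the 10 across.

3 1 7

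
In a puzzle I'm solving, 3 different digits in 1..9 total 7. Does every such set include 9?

The only way to make 7 from 3 distinct digits is {1,2,4}, which does not contain 9.

No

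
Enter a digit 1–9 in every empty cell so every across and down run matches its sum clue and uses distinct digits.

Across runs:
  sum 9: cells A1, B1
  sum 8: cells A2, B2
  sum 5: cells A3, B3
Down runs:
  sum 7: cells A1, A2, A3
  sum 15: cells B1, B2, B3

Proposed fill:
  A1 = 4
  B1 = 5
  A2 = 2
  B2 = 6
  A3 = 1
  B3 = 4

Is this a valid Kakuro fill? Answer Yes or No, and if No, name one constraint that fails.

Yes

Across: 4+5=9; 2+6=8; 1+4=5. Down: 4+2+1=7; 5+6+4=15. No digit repeats within any run.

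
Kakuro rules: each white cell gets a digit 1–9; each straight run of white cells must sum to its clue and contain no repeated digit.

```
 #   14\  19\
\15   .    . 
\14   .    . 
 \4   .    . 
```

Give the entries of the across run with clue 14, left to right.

5 9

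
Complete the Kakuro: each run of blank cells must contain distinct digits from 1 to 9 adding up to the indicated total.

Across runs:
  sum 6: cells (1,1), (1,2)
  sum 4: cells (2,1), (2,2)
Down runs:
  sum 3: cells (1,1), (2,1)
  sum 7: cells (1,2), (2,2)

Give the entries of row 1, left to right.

2 4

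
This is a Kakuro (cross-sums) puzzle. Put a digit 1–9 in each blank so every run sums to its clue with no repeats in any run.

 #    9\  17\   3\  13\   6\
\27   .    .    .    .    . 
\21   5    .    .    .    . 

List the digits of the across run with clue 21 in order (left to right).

5, 9, 2, 4, 1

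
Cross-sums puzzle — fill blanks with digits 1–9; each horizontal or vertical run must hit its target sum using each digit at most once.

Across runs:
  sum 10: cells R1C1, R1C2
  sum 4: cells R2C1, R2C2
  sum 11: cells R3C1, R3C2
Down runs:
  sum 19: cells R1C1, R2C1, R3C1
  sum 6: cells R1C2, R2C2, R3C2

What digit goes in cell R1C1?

4 in 2 cells must be {1,3}; 6 in 3 cells must be {1,2,3}.
The 4 across and the 19 down share only 3, so R2C1 = 3.
R2C2 = 4 − 3 = 1 completes the 4 across.
Nothing is forced directly, so branch on R1C1, whose candidates are 7 or 9. If R1C1 = 9: then R1C2 would have to be in {1} for the 10 across but in {2,3} for the 6 down — contradiction. So R1C1 = 7.
R1C2 = 10 − 7 = 3 completes the 10 across.
R3C1 = 19 − 10 = 9 completes the 19 down.
R3C2 = 11 − 9 = 2 completes the 11 across.

7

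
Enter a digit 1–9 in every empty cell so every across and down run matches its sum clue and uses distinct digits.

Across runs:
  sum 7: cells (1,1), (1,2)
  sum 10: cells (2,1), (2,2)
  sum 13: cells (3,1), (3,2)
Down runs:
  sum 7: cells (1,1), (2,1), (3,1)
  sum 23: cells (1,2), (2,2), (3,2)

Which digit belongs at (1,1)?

1

7 in 3 cells must be {1,2,4}; 23 in 3 cells must be {6,8,9}.
The 7 across and the 23 down share only 6, so (1,2) = 6.
The 13 across and the 7 down share only 4, so (3,1) = 4.
(3,2) = 13 − 4 = 9 completes the 13 across.
(1,1) = 7 − 6 = 1 completes the 7 across.
(2,1) = 7 − 5 = 2 completes the 7 down.
(2,2) = 10 − 2 = 8 completes the 10 across.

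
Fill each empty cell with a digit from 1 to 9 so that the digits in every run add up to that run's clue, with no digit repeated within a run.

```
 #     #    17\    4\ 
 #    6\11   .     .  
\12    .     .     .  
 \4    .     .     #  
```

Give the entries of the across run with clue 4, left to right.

1, 3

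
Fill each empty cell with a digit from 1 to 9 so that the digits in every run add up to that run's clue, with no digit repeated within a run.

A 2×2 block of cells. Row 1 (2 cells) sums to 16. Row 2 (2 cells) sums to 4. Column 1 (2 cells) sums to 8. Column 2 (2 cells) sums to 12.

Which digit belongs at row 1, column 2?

9

16 in 2 cells must be {7,9}; 4 in 2 cells must be {1,3}.
The 16 across and the 8 down share only 7, so (1,1) = 7.
(1,2) = 16 − 7 = 9 completes the 16 across.
(2,1) = 8 − 7 = 1 completes the 8 down.
(2,2) = 4 − 1 = 3 completes the 4 across.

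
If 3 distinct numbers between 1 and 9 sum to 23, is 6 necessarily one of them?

Yes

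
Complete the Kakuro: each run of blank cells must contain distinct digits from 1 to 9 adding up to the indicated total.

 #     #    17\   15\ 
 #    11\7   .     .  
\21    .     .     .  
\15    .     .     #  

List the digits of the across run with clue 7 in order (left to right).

The 7 across and the 15 down share only 6, so R1C3 = 6.
R2C3 = 15 − 6 = 9 completes the 15 down.
R1C2 = 7 − 6 = 1 completes the 7 across.
R2C2 = 7: the only remaining digit allowed by both the 21 across and the 17 down.
R3C2 = 17 − 8 = 9 completes the 17 down.
R2C1 = 21 − 16 = 5 completes the 21 across.
R3C1 = 15 − 9 = 6 completes the 15 across.

1 6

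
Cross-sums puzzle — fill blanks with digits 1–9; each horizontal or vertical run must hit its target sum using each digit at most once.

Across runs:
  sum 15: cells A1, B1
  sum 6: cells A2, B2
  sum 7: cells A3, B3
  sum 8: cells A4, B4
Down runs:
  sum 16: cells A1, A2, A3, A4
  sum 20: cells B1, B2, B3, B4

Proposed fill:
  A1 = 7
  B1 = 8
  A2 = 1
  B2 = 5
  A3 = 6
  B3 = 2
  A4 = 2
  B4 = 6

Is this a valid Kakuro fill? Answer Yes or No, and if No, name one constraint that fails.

No — the down run B1–B4 sums to 21, not 20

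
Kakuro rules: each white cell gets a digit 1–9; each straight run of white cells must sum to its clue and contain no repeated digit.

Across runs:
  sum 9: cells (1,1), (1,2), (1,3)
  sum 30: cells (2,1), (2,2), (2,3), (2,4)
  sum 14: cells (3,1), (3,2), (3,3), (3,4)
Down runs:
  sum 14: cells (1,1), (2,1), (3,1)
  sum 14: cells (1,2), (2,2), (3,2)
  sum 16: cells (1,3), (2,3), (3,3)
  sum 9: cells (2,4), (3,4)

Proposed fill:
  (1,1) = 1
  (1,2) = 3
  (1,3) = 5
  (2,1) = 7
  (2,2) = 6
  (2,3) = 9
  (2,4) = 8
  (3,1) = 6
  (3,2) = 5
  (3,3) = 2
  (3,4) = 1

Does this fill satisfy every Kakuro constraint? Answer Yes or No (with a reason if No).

Across: 1+3+5=9; 7+6+9+8=30; 6+5+2+1=14. Down: 1+7+6=14; 3+6+5=14; 5+9+2=16; 8+1=9. No digit repeats within any run.

Yes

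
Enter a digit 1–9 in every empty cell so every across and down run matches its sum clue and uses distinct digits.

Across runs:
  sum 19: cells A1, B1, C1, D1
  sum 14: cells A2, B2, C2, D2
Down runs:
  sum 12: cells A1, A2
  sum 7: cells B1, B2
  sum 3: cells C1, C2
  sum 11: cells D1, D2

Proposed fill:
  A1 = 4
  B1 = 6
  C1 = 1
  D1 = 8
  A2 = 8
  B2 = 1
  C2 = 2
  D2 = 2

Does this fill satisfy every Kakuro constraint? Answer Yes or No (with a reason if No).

No — the across run A2–D2 sums to 13, not 14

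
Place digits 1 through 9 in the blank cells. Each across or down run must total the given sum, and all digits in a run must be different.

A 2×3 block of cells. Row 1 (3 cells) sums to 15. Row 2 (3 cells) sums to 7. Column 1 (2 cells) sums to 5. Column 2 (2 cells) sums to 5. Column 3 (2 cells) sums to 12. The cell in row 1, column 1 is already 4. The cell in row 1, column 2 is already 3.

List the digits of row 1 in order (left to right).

4, 3, 8

7 in 3 cells must be {1,2,4}.
(1,3) = 15 − 7 = 8 completes the 15 across.
(2,1) = 5 − 4 = 1 completes the 5 down.
(2,2) = 5 − 3 = 2 completes the 5 down.
(2,3) = 7 − 3 = 4 completes the 7 across.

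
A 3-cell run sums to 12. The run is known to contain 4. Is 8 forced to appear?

No

Counterexample: {1,4,7} sums to 12 under that restriction without using 8.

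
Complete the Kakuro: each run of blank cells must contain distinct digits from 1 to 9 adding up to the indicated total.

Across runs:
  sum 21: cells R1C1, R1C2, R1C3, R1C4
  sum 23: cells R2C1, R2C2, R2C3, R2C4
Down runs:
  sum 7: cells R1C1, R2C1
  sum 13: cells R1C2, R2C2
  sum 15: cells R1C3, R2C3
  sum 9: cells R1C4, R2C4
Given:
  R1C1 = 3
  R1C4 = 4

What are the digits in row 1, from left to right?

R2C1 = 7 − 3 = 4 completes the 7 down.
R2C4 = 9 − 4 = 5 completes the 9 down.
No cell is forced outright now. R2C2 can only be 6 or 8 (the digits allowed by both its 23 across and its 13 down). If R2C2 = 6: then R1C2 would have to be in {5,6,8,9} for the 21 across but in {7} for the 13 down — contradiction. So R2C2 = 8.
R1C2 = 13 − 8 = 5 completes the 13 down.
R1C3 = 21 − 12 = 9 completes the 21 across.
R2C3 = 23 − 17 = 6 completes the 23 across.

3 5 9 4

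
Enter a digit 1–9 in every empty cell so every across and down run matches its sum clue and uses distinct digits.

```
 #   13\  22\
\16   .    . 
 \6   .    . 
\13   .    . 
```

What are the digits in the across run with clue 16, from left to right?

16 in 2 cells must be {7,9}.
The 6 across and the 22 down share only 5, so R2C2 = 5.
Given what's placed, R1C2 must be 9 to fit the 16 across and 22 down.
R2C1 = 6 − 5 = 1 completes the 6 across.
R3C2 = 22 − 14 = 8 completes the 22 down.
R1C1 = 16 − 9 = 7 completes the 16 across.
R3C1 = 13 − 8 = 5 completes the 13 across.

7 9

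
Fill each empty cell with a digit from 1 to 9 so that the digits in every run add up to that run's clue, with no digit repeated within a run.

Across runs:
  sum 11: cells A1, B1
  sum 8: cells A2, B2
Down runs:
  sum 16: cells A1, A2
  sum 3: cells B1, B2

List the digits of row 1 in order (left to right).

9 2

16 in 2 cells must be {7,9}; 3 in 2 cells must be {1,2}.
The 11 across and the 3 down share only 2, so B1 = 2.
The 8 across and the 16 down share only 7, so A2 = 7.
B2 = 8 − 7 = 1 completes the 8 across.
A1 = 11 − 2 = 9 completes the 11 across.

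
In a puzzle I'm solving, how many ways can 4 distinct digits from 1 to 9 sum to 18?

11

4 distinct digits from 1–9 sum between 10 and 30.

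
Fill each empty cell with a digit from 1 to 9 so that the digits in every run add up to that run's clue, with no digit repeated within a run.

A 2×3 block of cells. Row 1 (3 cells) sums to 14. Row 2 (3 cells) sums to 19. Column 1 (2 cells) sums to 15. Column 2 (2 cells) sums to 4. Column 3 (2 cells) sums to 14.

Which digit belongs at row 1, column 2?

1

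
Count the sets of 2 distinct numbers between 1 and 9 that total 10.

2 distinct digits from 1–9 sum between 3 and 17.
Enumerating: {1,9}, {2,8}, {3,7}, {4,6}.

4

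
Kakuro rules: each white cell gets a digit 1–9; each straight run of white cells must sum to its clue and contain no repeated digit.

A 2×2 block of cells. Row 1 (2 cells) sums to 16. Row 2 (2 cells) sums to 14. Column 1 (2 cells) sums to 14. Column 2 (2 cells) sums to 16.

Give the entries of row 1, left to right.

9, 7

16 in 2 cells must be {7,9}.
The 16 across and the 14 down share only 9, so (1,1) = 9.
(1,2) = 16 − 9 = 7 completes the 16 across.
(2,1) = 14 − 9 = 5 completes the 14 down.
(2,2) = 14 − 5 = 9 completes the 14 across.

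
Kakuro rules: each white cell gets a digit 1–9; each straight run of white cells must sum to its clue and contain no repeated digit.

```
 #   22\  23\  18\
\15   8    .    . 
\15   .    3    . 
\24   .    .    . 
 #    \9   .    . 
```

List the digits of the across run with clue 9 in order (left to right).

24 in 3 cells must be {7,8,9}.
R2C1 = 5: the only remaining digit allowed by both the 15 across and the 22 down.
R2C3 = 15 − 8 = 7 completes the 15 across.
R3C1 = 22 − 13 = 9 completes the 22 down.
R3C3 = 8: the only remaining digit allowed by both the 24 across and the 18 down.
R3C2 = 24 − 17 = 7 completes the 24 across.
Nothing is forced directly, so branch on R1C2, whose candidates are 4 or 5. If R1C2 = 4: then R1C3 would have to be in {3} for the 15 across but in {1,2} for the 18 down — contradiction. So R1C2 = 5.
R1C3 = 15 − 13 = 2 completes the 15 across.
R4C2 = 23 − 15 = 8 completes the 23 down.
R4C3 = 9 − 8 = 1 completes the 9 across.

8 1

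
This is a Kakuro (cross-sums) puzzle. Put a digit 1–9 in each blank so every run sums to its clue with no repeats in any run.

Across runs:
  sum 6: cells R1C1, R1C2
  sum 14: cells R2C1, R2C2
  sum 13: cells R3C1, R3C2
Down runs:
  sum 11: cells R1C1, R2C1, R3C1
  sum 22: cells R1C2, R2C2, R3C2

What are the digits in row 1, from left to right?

1 5

The 6 across and the 22 down share only 5, so R1C2 = 5.
R1C1 = 6 − 5 = 1 completes the 6 across.
Nothing is forced directly, so branch on R2C1, whose candidates are 6 or 8. If R2C1 = 8: then R2C2 would have to be in {6} for the 14 across but in {8,9} for the 22 down — contradiction. So R2C1 = 6.
R2C2 = 14 − 6 = 8 completes the 14 across.
R3C1 = 11 − 7 = 4 completes the 11 down.
R3C2 = 13 − 4 = 9 completes the 13 across.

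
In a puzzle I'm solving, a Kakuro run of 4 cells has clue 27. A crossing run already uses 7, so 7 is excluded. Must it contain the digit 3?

No

The only way to make 27 from 4 distinct digits under that restriction is {4,6,8,9}, which does not contain 3.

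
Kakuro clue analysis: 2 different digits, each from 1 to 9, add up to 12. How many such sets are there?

2 distinct digits from 1–9 sum between 3 and 17.
Enumerating: {3,9}, {4,8}, {5,7}.

3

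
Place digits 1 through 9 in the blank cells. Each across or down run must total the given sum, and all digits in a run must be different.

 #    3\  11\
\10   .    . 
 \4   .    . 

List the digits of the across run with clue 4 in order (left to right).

1, 3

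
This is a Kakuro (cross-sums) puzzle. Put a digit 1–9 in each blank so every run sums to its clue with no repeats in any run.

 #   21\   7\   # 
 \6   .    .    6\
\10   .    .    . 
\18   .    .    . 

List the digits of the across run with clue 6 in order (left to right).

7 in 3 cells must be {1,2,4}.
Nothing is forced directly, so branch on R1C1, whose candidates are 4 or 5. If R1C1 = 4: that forces R1C2 = 2, after which R2C1 would have to be in {1,2,3,4,5,6,7} for the 10 across but in {8,9} for the 21 down — contradiction. So R1C1 = 5.
R1C2 = 6 − 5 = 1 completes the 6 across.

5 1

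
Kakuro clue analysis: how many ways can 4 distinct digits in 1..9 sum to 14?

5

4 distinct digits from 1–9 sum between 10 and 30.
Enumerating: {1,2,3,8}, {1,2,4,7}, {1,2,5,6}, {1,3,4,6}, {2,3,4,5}.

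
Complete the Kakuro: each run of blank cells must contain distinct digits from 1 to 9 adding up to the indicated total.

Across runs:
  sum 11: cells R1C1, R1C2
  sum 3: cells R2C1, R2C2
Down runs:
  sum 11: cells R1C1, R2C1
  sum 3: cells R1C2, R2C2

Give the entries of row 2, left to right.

3 in 2 cells must be {1,2}.
The 11 across and the 3 down share only 2, so R1C2 = 2.
The 3 across and the 11 down share only 2, so R2C1 = 2.
R2C2 = 3 − 2 = 1 completes the 3 across.
R1C1 = 11 − 2 = 9 completes the 11 across.

2 1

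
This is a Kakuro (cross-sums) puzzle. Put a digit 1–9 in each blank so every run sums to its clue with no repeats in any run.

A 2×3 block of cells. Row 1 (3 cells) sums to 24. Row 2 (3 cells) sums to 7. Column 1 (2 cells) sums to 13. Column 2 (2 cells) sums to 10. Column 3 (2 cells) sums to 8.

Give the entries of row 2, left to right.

4, 2, 1

24 in 3 cells must be {7,8,9}; 7 in 3 cells must be {1,2,4}.
The 24 across and the 8 down share only 7, so (1,3) = 7.
The 7 across and the 13 down share only 4, so (2,1) = 4.
(2,3) = 8 − 7 = 1 completes the 8 down.
(1,1) = 13 − 4 = 9 completes the 13 down.
(1,2) = 24 − 16 = 8 completes the 24 across.
(2,2) = 7 − 5 = 2 completes the 7 across.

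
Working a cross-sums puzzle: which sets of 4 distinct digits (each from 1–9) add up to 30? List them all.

{6,7,8,9}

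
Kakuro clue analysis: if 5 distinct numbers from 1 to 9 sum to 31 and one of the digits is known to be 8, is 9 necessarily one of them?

Every partition of 31 into 5 distinct digits under that restriction includes 9: {1,6,7,8,9}, {2,5,7,8,9}, {3,4,7,8,9}, {3,5,6,8,9}.

Yes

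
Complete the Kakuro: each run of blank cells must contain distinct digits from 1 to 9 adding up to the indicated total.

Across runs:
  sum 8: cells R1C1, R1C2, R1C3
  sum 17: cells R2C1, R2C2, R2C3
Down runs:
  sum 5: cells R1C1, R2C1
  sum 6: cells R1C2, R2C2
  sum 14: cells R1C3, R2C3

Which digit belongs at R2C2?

The 8 across and the 14 down share only 5, so R1C3 = 5.
R2C3 = 14 − 5 = 9 completes the 14 down.
Nothing is forced directly, so branch on R1C1, whose candidates are 1 or 2. If R1C1 = 1: that forces R1C2 = 2, after which R2C1 would have to be in {1,2,3,5,6,7} for the 17 across but in {4} for the 5 down — contradiction. So R1C1 = 2.
R1C2 = 8 − 7 = 1 completes the 8 across.
R2C1 = 5 − 2 = 3 completes the 5 down.
R2C2 = 17 − 12 = 5 completes the 17 across.

5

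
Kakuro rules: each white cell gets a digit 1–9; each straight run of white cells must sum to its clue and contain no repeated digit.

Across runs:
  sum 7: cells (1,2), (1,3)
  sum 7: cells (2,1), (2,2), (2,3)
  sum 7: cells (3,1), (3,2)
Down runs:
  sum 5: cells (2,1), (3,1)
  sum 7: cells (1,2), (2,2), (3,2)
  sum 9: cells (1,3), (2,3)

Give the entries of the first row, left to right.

2 5

7 in 3 cells must be {1,2,4}.
Nothing is forced directly, so branch on (2,3), whose candidates are 1 or 2 or 4. If (2,3) = 1: then (1,3) would have to be in {1,2,3,4,5,6} for the 7 across but in {8} for the 9 down — contradiction. If (2,3) = 2: then (1,3) would have to be in {1,2,3,4,5,6} for the 7 across but in {7} for the 9 down — contradiction. So (2,3) = 4.
(1,3) = 9 − 4 = 5 completes the 9 down.
(1,2) = 7 − 5 = 2 completes the 7 across.
(2,2) = 1: the only remaining digit allowed by both the 7 across and the 7 down.
(3,2) = 7 − 3 = 4 completes the 7 down.
(2,1) = 7 − 5 = 2 completes the 7 across.
(3,1) = 7 − 4 = 3 completes the 7 across.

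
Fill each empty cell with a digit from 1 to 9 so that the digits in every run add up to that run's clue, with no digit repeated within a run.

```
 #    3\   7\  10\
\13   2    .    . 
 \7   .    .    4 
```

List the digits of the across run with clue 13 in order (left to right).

2 5 6

7 in 3 cells must be {1,2,4}; 3 in 2 cells must be {1,2}.
R1C3 = 10 − 4 = 6 completes the 10 down.
R2C1 = 3 − 2 = 1 completes the 3 down.
R2C2 = 7 − 5 = 2 completes the 7 across.
R1C2 = 13 − 8 = 5 completes the 13 across.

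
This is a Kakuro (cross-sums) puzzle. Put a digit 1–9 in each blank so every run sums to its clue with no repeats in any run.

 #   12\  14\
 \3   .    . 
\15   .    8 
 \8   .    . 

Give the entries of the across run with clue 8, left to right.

3, 5

3 in 2 cells must be {1,2}.
R2C1 = 15 − 8 = 7 completes the 15 across.
No cell is forced outright now. R1C1 can only be 1 or 2 (the digits allowed by both its 3 across and its 12 down). If R1C1 = 1: that forces R1C2 = 2, after which R3C1 would have to be in {1,2,3,5,6,7} for the 8 across but in {4} for the 12 down — contradiction. So R1C1 = 2.
R1C2 = 3 − 2 = 1 completes the 3 across.
R3C1 = 12 − 9 = 3 completes the 12 down.
R3C2 = 8 − 3 = 5 completes the 8 across.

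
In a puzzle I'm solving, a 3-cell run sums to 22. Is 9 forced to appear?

Yes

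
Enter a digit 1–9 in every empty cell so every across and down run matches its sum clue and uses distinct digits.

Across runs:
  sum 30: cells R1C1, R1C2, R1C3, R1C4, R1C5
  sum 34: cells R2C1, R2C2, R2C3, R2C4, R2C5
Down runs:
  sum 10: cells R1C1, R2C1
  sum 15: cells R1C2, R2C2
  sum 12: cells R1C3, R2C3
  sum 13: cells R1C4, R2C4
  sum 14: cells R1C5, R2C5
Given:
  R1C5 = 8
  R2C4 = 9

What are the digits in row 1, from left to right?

6 7 5 4 8

34 in 5 cells must be {4,6,7,8,9}.
R1C4 = 13 − 9 = 4 completes the 13 down.
R2C5 = 14 − 8 = 6 completes the 14 down.
No cell is forced outright now. R2C2 can only be 7 or 8 (the digits allowed by both its 34 across and its 15 down). If R2C2 = 7: then R1C2 would have to be in {2,3,5,6,7,9} for the 30 across but in {8} for the 15 down — contradiction. So R2C2 = 8.
R1C2 = 15 − 8 = 7 completes the 15 down.
Nothing is forced directly, so branch on R2C1, whose candidates are 4 or 7. If R2C1 = 7: then R1C1 would have to be in {2,5,6,9} for the 30 across but in {3} for the 10 down — contradiction. So R2C1 = 4.
R1C1 = 10 − 4 = 6 completes the 10 down.
R1C3 = 30 − 25 = 5 completes the 30 across.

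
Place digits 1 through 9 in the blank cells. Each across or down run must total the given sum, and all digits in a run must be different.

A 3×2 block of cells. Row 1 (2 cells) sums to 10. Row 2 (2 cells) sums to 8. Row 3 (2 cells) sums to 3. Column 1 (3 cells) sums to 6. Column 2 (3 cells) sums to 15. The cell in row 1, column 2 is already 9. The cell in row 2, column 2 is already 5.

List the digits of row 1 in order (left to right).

3 in 2 cells must be {1,2}; 6 in 3 cells must be {1,2,3}.
(1,1) = 10 − 9 = 1 completes the 10 across.
(2,1) = 8 − 5 = 3 completes the 8 across.
(3,1) = 6 − 4 = 2 completes the 6 down.
(3,2) = 3 − 2 = 1 completes the 3 across.

1 9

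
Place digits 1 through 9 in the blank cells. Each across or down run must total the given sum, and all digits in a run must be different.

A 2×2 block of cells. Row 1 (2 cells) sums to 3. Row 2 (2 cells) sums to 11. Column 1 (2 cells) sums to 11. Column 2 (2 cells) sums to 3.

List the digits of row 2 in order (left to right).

9 2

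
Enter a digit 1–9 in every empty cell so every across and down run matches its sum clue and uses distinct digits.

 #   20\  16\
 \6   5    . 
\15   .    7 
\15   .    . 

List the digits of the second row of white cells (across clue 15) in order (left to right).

8, 7

R1C2 = 6 − 5 = 1 completes the 6 across.
R2C1 = 15 − 7 = 8 completes the 15 across.
R3C1 = 20 − 13 = 7 completes the 20 down.
R3C2 = 15 − 7 = 8 completes the 15 across.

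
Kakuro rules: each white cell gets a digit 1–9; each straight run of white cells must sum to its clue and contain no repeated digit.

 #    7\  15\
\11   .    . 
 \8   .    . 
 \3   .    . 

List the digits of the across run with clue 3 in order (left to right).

1, 2

3 in 2 cells must be {1,2}; 7 in 3 cells must be {1,2,4}.
Nothing is forced directly, so branch on R1C1, whose candidates are 2 or 4. If R1C1 = 2: that forces R1C2 = 9, R2C1 = 1, after which R2C2 would have to be in {7} for the 8 across but in {1,2,4,5} for the 15 down — contradiction. So R1C1 = 4.
R1C2 = 11 − 4 = 7 completes the 11 across.
Given what's placed, R3C2 must be 2 to fit the 3 across and 15 down.
R2C2 = 15 − 9 = 6 completes the 15 down.
R3C1 = 3 − 2 = 1 completes the 3 across.
R2C1 = 8 − 6 = 2 completes the 8 across.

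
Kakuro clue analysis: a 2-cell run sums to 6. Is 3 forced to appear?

No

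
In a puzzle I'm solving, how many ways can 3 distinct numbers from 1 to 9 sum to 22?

2

3 distinct digits from 1–9 sum between 6 and 24.
Enumerating: {5,8,9}, {6,7,9}.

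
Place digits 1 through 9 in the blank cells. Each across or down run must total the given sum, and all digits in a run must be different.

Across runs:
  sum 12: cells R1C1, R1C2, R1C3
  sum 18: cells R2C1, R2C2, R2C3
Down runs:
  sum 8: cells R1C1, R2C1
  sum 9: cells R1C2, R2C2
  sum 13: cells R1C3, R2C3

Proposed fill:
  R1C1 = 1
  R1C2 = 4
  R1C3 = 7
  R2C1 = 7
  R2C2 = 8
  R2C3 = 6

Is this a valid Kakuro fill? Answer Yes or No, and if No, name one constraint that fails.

No — the down run R1C2–R2C2 sums to 12, not 9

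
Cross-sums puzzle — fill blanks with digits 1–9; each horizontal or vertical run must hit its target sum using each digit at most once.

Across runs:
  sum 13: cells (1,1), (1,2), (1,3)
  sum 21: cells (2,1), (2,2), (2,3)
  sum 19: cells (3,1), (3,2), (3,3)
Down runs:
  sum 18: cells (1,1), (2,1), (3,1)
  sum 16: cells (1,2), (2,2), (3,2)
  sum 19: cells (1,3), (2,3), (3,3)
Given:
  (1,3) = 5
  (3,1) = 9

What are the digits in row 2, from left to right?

7, 8, 6

No cell is forced outright now. (2,3) can only be 6 or 8 (the digits allowed by both its 21 across and its 19 down). If (2,3) = 8: that forces (3,3) = 6, (3,2) = 4, (1,2) = 7, after which (2,2) would have to be in {4,6,7,9} for the 21 across but in {5} for the 16 down — contradiction. So (2,3) = 6.
(3,3) = 19 − 11 = 8 completes the 19 down.
(3,2) = 19 − 17 = 2 completes the 19 across.
Given what's placed, (1,2) must be 6 to fit the 13 across and 16 down.
(2,2) = 16 − 8 = 8 completes the 16 down.
(1,1) = 13 − 11 = 2 completes the 13 across.
(2,1) = 21 − 14 = 7 completes the 21 across.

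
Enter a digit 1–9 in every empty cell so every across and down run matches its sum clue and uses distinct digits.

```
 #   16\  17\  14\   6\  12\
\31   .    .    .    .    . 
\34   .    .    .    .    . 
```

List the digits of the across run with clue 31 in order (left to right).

7 9 8 2 5

34 in 5 cells must be {4,6,7,8,9}; 16 in 2 cells must be {7,9}; 17 in 2 cells must be {8,9}.
Only 4 fits R2C4 under both its across sum 34 and down sum 6.
R1C4 = 6 − 4 = 2 completes the 6 down.
Nothing is forced directly, so branch on R1C1, whose candidates are 7 or 9. If R1C1 = 9: that forces R1C2 = 8, R1C3 = 5, R1C5 = 7, R2C1 = 7, R2C2 = 9, after which R2C3 would have to be in {6,8} for the 34 across but in {9} for the 14 down — contradiction. So R1C1 = 7.
R2C1 = 16 − 7 = 9 completes the 16 down.
R2C2 = 8: the only remaining digit allowed by both the 34 across and the 17 down.
Given what's placed, R2C3 must be 6 to fit the 34 across and 14 down.
R2C5 = 34 − 27 = 7 completes the 34 across.
R1C2 = 17 − 8 = 9 completes the 17 down.
R1C3 = 14 − 6 = 8 completes the 14 down.
R1C5 = 31 − 26 = 5 completes the 31 across.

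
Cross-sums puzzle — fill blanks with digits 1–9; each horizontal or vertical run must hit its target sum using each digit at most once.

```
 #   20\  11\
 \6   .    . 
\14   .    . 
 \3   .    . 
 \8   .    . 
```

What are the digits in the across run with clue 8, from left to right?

5, 3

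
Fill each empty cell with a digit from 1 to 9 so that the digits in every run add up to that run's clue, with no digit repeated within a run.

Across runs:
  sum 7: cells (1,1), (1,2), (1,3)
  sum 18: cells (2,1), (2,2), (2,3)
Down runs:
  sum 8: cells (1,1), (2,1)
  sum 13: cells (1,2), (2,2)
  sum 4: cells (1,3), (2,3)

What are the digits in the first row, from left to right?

2, 4, 1

7 in 3 cells must be {1,2,4}; 4 in 2 cells must be {1,3}.
The 7 across and the 13 down share only 4, so (1,2) = 4.
Given what's placed, (1,3) must be 1 to fit the 7 across and 4 down.
(2,2) = 13 − 4 = 9 completes the 13 down.
(2,3) = 4 − 1 = 3 completes the 4 down.
(1,1) = 7 − 5 = 2 completes the 7 across.
(2,1) = 18 − 12 = 6 completes the 18 across.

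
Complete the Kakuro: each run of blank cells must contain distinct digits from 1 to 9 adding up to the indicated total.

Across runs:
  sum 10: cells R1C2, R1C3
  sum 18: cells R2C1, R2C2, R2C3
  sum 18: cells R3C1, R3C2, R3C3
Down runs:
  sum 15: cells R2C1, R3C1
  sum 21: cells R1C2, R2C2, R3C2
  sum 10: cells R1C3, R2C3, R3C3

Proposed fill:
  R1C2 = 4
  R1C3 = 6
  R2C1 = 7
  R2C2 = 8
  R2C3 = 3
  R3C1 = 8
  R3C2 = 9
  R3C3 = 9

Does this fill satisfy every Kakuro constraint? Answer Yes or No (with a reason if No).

No — the down run R1C3–R3C3 sums to 18, not 10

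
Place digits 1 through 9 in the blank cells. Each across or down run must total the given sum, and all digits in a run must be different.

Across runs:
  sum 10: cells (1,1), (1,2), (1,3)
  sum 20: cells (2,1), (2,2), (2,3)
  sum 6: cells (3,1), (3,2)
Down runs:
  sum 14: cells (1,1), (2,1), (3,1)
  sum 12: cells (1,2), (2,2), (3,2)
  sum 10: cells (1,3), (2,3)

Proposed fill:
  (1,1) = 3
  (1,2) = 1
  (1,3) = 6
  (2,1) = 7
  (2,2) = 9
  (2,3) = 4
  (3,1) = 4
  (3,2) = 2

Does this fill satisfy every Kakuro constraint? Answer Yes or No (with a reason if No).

Yes

Across: 3+1+6=10; 7+9+4=20; 4+2=6. Down: 3+7+4=14; 1+9+2=12; 6+4=10. No digit repeats within any run.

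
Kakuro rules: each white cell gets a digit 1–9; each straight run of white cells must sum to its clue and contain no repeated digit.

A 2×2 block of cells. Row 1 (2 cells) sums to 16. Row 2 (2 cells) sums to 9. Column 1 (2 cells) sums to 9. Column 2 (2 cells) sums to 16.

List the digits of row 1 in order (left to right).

16 in 2 cells must be {7,9}.
The 16 across and the 9 down share only 7, so (1,1) = 7.
(1,2) = 16 − 7 = 9 completes the 16 across.
(2,1) = 9 − 7 = 2 completes the 9 down.
(2,2) = 9 − 2 = 7 completes the 9 across.

7 9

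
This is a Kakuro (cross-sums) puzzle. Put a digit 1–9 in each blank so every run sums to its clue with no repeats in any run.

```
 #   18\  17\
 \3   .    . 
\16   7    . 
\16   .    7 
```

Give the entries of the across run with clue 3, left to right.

2 1

3 in 2 cells must be {1,2}; 16 in 2 cells must be {7,9}.
Given what's placed, R1C1 must be 2 to fit the 3 across and 18 down.
R1C2 = 3 − 2 = 1 completes the 3 across.
R2C2 = 16 − 7 = 9 completes the 16 across.
R3C1 = 16 − 7 = 9 completes the 16 across.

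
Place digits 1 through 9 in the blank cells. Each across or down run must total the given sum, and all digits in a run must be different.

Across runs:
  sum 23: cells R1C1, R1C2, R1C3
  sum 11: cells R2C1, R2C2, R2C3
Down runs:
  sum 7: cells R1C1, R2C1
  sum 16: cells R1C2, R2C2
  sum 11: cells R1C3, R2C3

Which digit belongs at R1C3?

8

23 in 3 cells must be {6,8,9}; 16 in 2 cells must be {7,9}.
The 23 across and the 7 down share only 6, so R1C1 = 6.
Given what's placed, R1C2 must be 9 to fit the 23 across and 16 down.
R1C3 = 23 − 15 = 8 completes the 23 across.
R2C1 = 7 − 6 = 1 completes the 7 down.
R2C2 = 16 − 9 = 7 completes the 16 down.
R2C3 = 11 − 8 = 3 completes the 11 across.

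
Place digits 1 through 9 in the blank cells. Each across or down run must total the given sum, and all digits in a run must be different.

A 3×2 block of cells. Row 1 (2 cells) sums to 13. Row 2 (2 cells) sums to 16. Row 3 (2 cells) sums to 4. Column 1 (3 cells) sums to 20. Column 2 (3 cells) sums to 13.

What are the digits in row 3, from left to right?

16 in 2 cells must be {7,9}; 4 in 2 cells must be {1,3}.
The 4 across and the 20 down share only 3, so (3,1) = 3.
(3,2) = 4 − 3 = 1 completes the 4 across.
Given what's placed, (2,1) must be 9 to fit the 16 across and 20 down.
(2,2) = 16 − 9 = 7 completes the 16 across.
(1,1) = 20 − 12 = 8 completes the 20 down.
(1,2) = 13 − 8 = 5 completes the 13 across.

3 1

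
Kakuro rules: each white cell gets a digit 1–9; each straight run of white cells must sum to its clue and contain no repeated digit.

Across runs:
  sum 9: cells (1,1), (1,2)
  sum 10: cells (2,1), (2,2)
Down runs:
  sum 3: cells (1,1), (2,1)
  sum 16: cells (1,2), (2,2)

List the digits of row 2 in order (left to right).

1 9

3 in 2 cells must be {1,2}; 16 in 2 cells must be {7,9}.
The 9 across and the 16 down share only 7, so (1,2) = 7.
(2,2) = 16 − 7 = 9 completes the 16 down.
(1,1) = 9 − 7 = 2 completes the 9 across.
(2,1) = 10 − 9 = 1 completes the 10 across.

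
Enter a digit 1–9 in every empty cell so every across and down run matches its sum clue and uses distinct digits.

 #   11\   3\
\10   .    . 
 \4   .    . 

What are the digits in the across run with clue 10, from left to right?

4 in 2 cells must be {1,3}; 3 in 2 cells must be {1,2}.
The 4 across and the 11 down share only 3, so R2C1 = 3.
R2C2 = 4 − 3 = 1 completes the 4 across.
R1C1 = 11 − 3 = 8 completes the 11 down.
R1C2 = 10 − 8 = 2 completes the 10 across.

8 2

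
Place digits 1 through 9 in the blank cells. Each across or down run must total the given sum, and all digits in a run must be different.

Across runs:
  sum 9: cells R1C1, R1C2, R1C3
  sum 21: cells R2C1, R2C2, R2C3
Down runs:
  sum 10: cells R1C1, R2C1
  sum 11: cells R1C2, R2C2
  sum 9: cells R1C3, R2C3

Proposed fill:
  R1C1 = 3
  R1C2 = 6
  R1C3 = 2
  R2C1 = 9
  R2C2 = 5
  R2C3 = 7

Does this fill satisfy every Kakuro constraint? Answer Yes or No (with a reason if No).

No — the down run R1C1–R2C1 sums to 12, not 10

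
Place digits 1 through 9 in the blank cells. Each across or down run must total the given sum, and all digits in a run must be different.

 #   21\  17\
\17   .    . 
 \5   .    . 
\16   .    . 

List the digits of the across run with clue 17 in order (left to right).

17 in 2 cells must be {8,9}; 16 in 2 cells must be {7,9}.
The 5 across and the 21 down share only 4, so R2C1 = 4.
R2C2 = 5 − 4 = 1 completes the 5 across.
Given what's placed, R3C1 must be 9 to fit the 16 across and 21 down.
R3C2 = 16 − 9 = 7 completes the 16 across.
R1C1 = 21 − 13 = 8 completes the 21 down.
R1C2 = 17 − 8 = 9 completes the 17 across.

8 9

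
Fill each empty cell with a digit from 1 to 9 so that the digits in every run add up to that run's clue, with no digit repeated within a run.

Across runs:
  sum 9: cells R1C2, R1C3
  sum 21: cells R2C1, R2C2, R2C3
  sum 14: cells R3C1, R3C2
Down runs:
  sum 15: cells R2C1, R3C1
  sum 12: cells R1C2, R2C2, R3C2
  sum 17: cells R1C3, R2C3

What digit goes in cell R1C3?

17 in 2 cells must be {8,9}.
The 9 across and the 17 down share only 8, so R1C3 = 8.
R2C3 = 17 − 8 = 9 completes the 17 down.
R1C2 = 9 − 8 = 1 completes the 9 across.
No cell is forced outright now. R2C1 can only be 7 or 8 (the digits allowed by both its 21 across and its 15 down). If R2C1 = 8: that forces R2C2 = 4, after which R3C1 would have to be in {5,6,8,9} for the 14 across but in {7} for the 15 down — contradiction. So R2C1 = 7.
R2C2 = 21 − 16 = 5 completes the 21 across.
R3C1 = 15 − 7 = 8 completes the 15 down.
R3C2 = 14 − 8 = 6 completes the 14 across.

8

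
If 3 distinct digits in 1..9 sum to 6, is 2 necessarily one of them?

The only way to make 6 from 3 distinct digits is {1,2,3}, which contains 2.

Yes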